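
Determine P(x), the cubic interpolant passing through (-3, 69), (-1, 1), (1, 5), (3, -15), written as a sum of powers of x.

P(x) = -2x^3 + 3x^2 + 4x

Newton's divided differences:
P[-3,-1] = (1 - 69) / (-1 - (-3)) = -34
P[-1,1] = (5 - 1) / (1 - (-1)) = 2
P[1,3] = (-15 - 5) / (3 - 1) = -10
P[-3,-1,1] = (2 - (-34)) / (1 - (-3)) = 9
P[-1,1,3] = (-10 - 2) / (3 - (-1)) = -3
P[-3,-1,1,3] = (-3 - 9) / (3 - (-3)) = -2
P(x) = 69 + (-34)·(x + 3) + 9·(x + 3)(x + 1) + (-2)·(x + 3)(x + 1)(x - 1)
Expanding: P(x) = -2x^3 + 3x^2 + 4x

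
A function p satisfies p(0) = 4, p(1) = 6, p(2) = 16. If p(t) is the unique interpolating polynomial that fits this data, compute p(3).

34

L_0(3) = (2)·(1)/[(-1)·(-2)] = 1
L_1(3) = (3)·(1)/[(1)·(-1)] = -3
L_2(3) = (3)·(2)/[(2)·(1)] = 3
Sum: 4·(1) + 6·(-3) + 16·(3) = 34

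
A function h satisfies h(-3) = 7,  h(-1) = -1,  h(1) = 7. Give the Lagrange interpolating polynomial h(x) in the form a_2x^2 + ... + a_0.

h(x) = 2x^2 + 4x + 1

Build the Lagrange basis polynomials:
L_0(x) = (x + 1)(x - 1) / [8] = (1/8)x^2 - 1/8
L_1(x) = (x + 3)(x - 1) / [-4] = -(1/4)x^2 - (1/2)x + 3/4
L_2(x) = (x + 3)(x + 1) / [8] = (1/8)x^2 + (1/2)x + 3/8
h(x) = 7·L_0 + (-1)·L_1 + 7·L_2
  7·L_0(x) = (7/8)x^2 - 7/8
  (-1)·L_1(x) = (1/4)x^2 + (1/2)x - 3/4
  7·L_2(x) = (7/8)x^2 + (7/2)x + 21/8
Adding term by term: 2x^2 + 4x + 1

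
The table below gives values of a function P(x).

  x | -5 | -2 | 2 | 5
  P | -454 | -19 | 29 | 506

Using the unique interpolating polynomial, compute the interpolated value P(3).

Evaluate each Lagrange basis at x = 3:
L_0(3) = (5)·(1)·(-2)/[(-3)·(-7)·(-10)] = 1/21
L_1(3) = (8)·(1)·(-2)/[(3)·(-4)·(-7)] = -4/21
L_2(3) = (8)·(5)·(-2)/[(7)·(4)·(-3)] = 20/21
L_3(3) = (8)·(5)·(1)/[(10)·(7)·(3)] = 4/21
Sum: (-454)·(1/21) + (-19)·(-4/21) + 29·(20/21) + 506·(4/21) = 106

106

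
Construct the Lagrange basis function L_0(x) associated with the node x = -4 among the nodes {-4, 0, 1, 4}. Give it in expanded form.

L_0(x) = x(x - 1)(x - 4) / [(-4)·(-5)·(-8)]
       = (x^3 - 5x^2 + 4x) / (-160)

L_0(x) = -(1/160)x^3 + (1/32)x^2 - (1/40)x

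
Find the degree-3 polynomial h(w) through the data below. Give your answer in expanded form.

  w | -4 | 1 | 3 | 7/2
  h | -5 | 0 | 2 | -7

Build the Lagrange basis polynomials:
L_0(w) = (w - 1)(w - 3)(w - 7/2) / [-525/2] = -(2/525)w^3 + (1/35)w^2 - (34/525)w + 1/25
L_1(w) = (w + 4)(w - 3)(w - 7/2) / [25] = (1/25)w^3 - (1/10)w^2 - (31/50)w + 42/25
L_2(w) = (w + 4)(w - 1)(w - 7/2) / [-7] = -(1/7)w^3 + (1/14)w^2 + (29/14)w - 2
L_3(w) = (w + 4)(w - 1)(w - 3) / [75/8] = (8/75)w^3 - (104/75)w + 32/25
h(w) = (-5)·L_0 + 0·L_1 + 2·L_2 + (-7)·L_3
  (-5)·L_0(w) = (2/105)w^3 - (1/7)w^2 + (34/105)w - 1/5
  0·L_1(w) = 0
  2·L_2(w) = -(2/7)w^3 + (1/7)w^2 + (29/7)w - 4
  (-7)·L_3(w) = -(56/75)w^3 + (728/75)w - 224/25
Adding term by term: -(76/75)w^3 + (1063/75)w - 329/25

h(w) = -(76/75)w^3 + (1063/75)w - 329/25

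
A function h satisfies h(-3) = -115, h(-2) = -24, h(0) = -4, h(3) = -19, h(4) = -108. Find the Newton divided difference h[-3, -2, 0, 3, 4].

-1

h[-3,-2] = (-24 - (-115)) / (-2 - (-3)) = 91
h[-2,0] = (-4 - (-24)) / (0 - (-2)) = 10
h[0,3] = (-19 - (-4)) / (3 - 0) = -5
h[3,4] = (-108 - (-19)) / (4 - 3) = -89
h[-3,-2,0] = (10 - 91) / (0 - (-3)) = -27
h[-2,0,3] = (-5 - 10) / (3 - (-2)) = -3
h[0,3,4] = (-89 - (-5)) / (4 - 0) = -21
h[-3,-2,0,3] = (-3 - (-27)) / (3 - (-3)) = 4
h[-2,0,3,4] = (-21 - (-3)) / (4 - (-2)) = -3
h[-3,-2,0,3,4] = (-3 - 4) / (4 - (-3)) = -1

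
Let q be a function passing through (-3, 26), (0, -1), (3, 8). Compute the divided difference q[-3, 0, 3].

2

q[-3,0] = (-1 - 26) / (0 - (-3)) = -9
q[0,3] = (8 - (-1)) / (3 - 0) = 3
q[-3,0,3] = (3 - (-9)) / (3 - (-3)) = 2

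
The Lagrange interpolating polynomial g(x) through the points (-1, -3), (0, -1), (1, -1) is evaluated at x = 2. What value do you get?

Evaluate each Lagrange basis at x = 2:
L_0(2) = (2)·(1)/[(-1)·(-2)] = 1
L_1(2) = (3)·(1)/[(1)·(-1)] = -3
L_2(2) = (3)·(2)/[(2)·(1)] = 3
Sum: (-3)·(1) + (-1)·(-3) + (-1)·(3) = -3

-3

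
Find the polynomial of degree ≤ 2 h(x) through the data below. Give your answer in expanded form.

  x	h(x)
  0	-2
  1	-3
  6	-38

L_0(x) = (x - 1)(x - 6) / [6] = (1/6)x^2 - (7/6)x + 1
L_1(x) = x(x - 6) / [-5] = -(1/5)x^2 + (6/5)x
L_2(x) = x(x - 1) / [30] = (1/30)x^2 - (1/30)x
h(x) = (-2)·L_0 + (-3)·L_1 + (-38)·L_2
  (-2)·L_0(x) = -(1/3)x^2 + (7/3)x - 2
  (-3)·L_1(x) = (3/5)x^2 - (18/5)x
  (-38)·L_2(x) = -(19/15)x^2 + (19/15)x
Adding term by term: -x^2 - 2

h(x) = -x^2 - 2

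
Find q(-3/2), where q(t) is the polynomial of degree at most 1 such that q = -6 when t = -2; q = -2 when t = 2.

Evaluate each Lagrange basis at t = -3/2:
L_0(-3/2) = (-7/2)/[(-4)] = 7/8
L_1(-3/2) = (1/2)/[(4)] = 1/8
Sum: (-6)·(7/8) + (-2)·(1/8) = -11/2

-11/2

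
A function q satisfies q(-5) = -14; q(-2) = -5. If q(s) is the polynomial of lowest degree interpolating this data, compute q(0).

Evaluate each Lagrange basis at s = 0:
L_0(0) = (2)/[(-3)] = -2/3
L_1(0) = (5)/[(3)] = 5/3
Sum: (-14)·(-2/3) + (-5)·(5/3) = 1

1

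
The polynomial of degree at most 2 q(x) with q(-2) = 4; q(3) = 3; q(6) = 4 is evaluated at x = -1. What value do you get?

Evaluate each Lagrange basis at x = -1:
L_0(-1) = (-4)·(-7)/[(-5)·(-8)] = 7/10
L_1(-1) = (1)·(-7)/[(5)·(-3)] = 7/15
L_2(-1) = (1)·(-4)/[(8)·(3)] = -1/6
Sum: 4·(7/10) + 3·(7/15) + 4·(-1/6) = 53/15

53/15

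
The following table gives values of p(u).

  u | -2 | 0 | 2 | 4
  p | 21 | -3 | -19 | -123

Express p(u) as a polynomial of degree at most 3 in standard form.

p(u) = -2u^3 + u^2 - 2u - 3

Newton's divided differences:
p[-2,0] = (-3 - 21) / (0 - (-2)) = -12
p[0,2] = (-19 - (-3)) / (2 - 0) = -8
p[2,4] = (-123 - (-19)) / (4 - 2) = -52
p[-2,0,2] = (-8 - (-12)) / (2 - (-2)) = 1
p[0,2,4] = (-52 - (-8)) / (4 - 0) = -11
p[-2,0,2,4] = (-11 - 1) / (4 - (-2)) = -2
p(u) = 21 + (-12)·(u + 2) + 1·(u + 2)u + (-2)·(u + 2)u(u - 2)
Expanding: p(u) = -2u^3 + u^2 - 2u - 3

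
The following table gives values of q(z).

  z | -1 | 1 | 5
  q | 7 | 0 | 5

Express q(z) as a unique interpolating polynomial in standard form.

Build the Lagrange basis polynomials:
L_0(z) = (z - 1)(z - 5) / [12] = (1/12)z^2 - (1/2)z + 5/12
L_1(z) = (z + 1)(z - 5) / [-8] = -(1/8)z^2 + (1/2)z + 5/8
L_2(z) = (z + 1)(z - 1) / [24] = (1/24)z^2 - 1/24
q(z) = 7·L_0 + 0·L_1 + 5·L_2
  7·L_0(z) = (7/12)z^2 - (7/2)z + 35/12
  0·L_1(z) = 0
  5·L_2(z) = (5/24)z^2 - 5/24
Adding term by term: (19/24)z^2 - (7/2)z + 65/24

q(z) = (19/24)z^2 - (7/2)z + 65/24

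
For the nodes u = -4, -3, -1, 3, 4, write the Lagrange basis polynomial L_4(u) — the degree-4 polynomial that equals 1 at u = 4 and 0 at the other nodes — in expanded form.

L_4(u) = (u + 4)(u + 3)(u + 1)(u - 3) / [(8)·(7)·(5)·(1)]
       = (u^4 + 5u^3 - 5u^2 - 45u - 36) / (280)

L_4(u) = (1/280)u^4 + (1/56)u^3 - (1/56)u^2 - (9/56)u - 9/70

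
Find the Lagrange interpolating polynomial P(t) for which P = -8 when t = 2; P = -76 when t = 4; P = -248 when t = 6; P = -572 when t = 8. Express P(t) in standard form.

P(t) = -t^3 - t^2 + 4

Build the Lagrange basis polynomials:
L_0(t) = (t - 4)(t - 6)(t - 8) / [-48] = -(1/48)t^3 + (3/8)t^2 - (13/6)t + 4
L_1(t) = (t - 2)(t - 6)(t - 8) / [16] = (1/16)t^3 - t^2 + (19/4)t - 6
L_2(t) = (t - 2)(t - 4)(t - 8) / [-16] = -(1/16)t^3 + (7/8)t^2 - (7/2)t + 4
L_3(t) = (t - 2)(t - 4)(t - 6) / [48] = (1/48)t^3 - (1/4)t^2 + (11/12)t - 1
P(t) = (-8)·L_0 + (-76)·L_1 + (-248)·L_2 + (-572)·L_3
  (-8)·L_0(t) = (1/6)t^3 - 3t^2 + (52/3)t - 32
  (-76)·L_1(t) = -(19/4)t^3 + 76t^2 - 361t + 456
  (-248)·L_2(t) = (31/2)t^3 - 217t^2 + 868t - 992
  (-572)·L_3(t) = -(143/12)t^3 + 143t^2 - (1573/3)t + 572
Adding term by term: -t^3 - t^2 + 4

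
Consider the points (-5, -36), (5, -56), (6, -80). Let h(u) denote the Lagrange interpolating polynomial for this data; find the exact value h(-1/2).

9/2

Evaluate each Lagrange basis at u = -1/2:
L_0(-1/2) = (-11/2)·(-13/2)/[(-10)·(-11)] = 13/40
L_1(-1/2) = (9/2)·(-13/2)/[(10)·(-1)] = 117/40
L_2(-1/2) = (9/2)·(-11/2)/[(11)·(1)] = -9/4
Sum: (-36)·(13/40) + (-56)·(117/40) + (-80)·(-9/4) = 9/2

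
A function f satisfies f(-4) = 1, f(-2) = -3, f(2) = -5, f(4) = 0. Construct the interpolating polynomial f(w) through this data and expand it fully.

L_0(w) = (w + 2)(w - 2)(w - 4) / [-96] = -(1/96)w^3 + (1/24)w^2 + (1/24)w - 1/6
L_1(w) = (w + 4)(w - 2)(w - 4) / [48] = (1/48)w^3 - (1/24)w^2 - (1/3)w + 2/3
L_2(w) = (w + 4)(w + 2)(w - 4) / [-48] = -(1/48)w^3 - (1/24)w^2 + (1/3)w + 2/3
L_3(w) = (w + 4)(w + 2)(w - 2) / [96] = (1/96)w^3 + (1/24)w^2 - (1/24)w - 1/6
f(w) = 1·L_0 + (-3)·L_1 + (-5)·L_2 + 0·L_3
  1·L_0(w) = -(1/96)w^3 + (1/24)w^2 + (1/24)w - 1/6
  (-3)·L_1(w) = -(1/16)w^3 + (1/8)w^2 + w - 2
  (-5)·L_2(w) = (5/48)w^3 + (5/24)w^2 - (5/3)w - 10/3
  0·L_3(w) = 0
Adding term by term: (1/32)w^3 + (3/8)w^2 - (5/8)w - 11/2

f(w) = (1/32)w^3 + (3/8)w^2 - (5/8)w - 11/2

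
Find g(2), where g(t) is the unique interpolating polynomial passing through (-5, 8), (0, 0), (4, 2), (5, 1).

39/25

Evaluate each Lagrange basis at t = 2:
L_0(2) = (2)·(-2)·(-3)/[(-5)·(-9)·(-10)] = -2/75
L_1(2) = (7)·(-2)·(-3)/[(5)·(-4)·(-5)] = 21/50
L_2(2) = (7)·(2)·(-3)/[(9)·(4)·(-1)] = 7/6
L_3(2) = (7)·(2)·(-2)/[(10)·(5)·(1)] = -14/25
Sum: 8·(-2/75) + 0 + 2·(7/6) + 1·(-14/25) = 39/25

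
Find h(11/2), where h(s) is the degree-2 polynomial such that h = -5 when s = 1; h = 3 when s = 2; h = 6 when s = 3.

Evaluate each Lagrange basis at s = 11/2:
L_0(11/2) = (7/2)·(5/2)/[(-1)·(-2)] = 35/8
L_1(11/2) = (9/2)·(5/2)/[(1)·(-1)] = -45/4
L_2(11/2) = (9/2)·(7/2)/[(2)·(1)] = 63/8
Sum: (-5)·(35/8) + 3·(-45/4) + 6·(63/8) = -67/8

-67/8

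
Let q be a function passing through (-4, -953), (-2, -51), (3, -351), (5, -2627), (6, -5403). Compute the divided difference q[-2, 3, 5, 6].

-49

q[-2,3] = (-351 - (-51)) / (3 - (-2)) = -60
q[3,5] = (-2627 - (-351)) / (5 - 3) = -1138
q[5,6] = (-5403 - (-2627)) / (6 - 5) = -2776
q[-2,3,5] = (-1138 - (-60)) / (5 - (-2)) = -154
q[3,5,6] = (-2776 - (-1138)) / (6 - 3) = -546
q[-2,3,5,6] = (-546 - (-154)) / (6 - (-2)) = -49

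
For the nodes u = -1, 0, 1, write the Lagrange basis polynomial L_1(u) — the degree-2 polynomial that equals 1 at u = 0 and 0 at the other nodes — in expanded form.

L_1(u) = -u^2 + 1

L_1(u) = (u + 1)(u - 1) / [(1)·(-1)]
       = (u^2 - 1) / (-1)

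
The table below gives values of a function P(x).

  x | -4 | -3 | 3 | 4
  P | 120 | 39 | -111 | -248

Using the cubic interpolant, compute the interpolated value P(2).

L_0(2) = (5)·(-1)·(-2)/[(-1)·(-7)·(-8)] = -5/28
L_1(2) = (6)·(-1)·(-2)/[(1)·(-6)·(-7)] = 2/7
L_2(2) = (6)·(5)·(-2)/[(7)·(6)·(-1)] = 10/7
L_3(2) = (6)·(5)·(-1)/[(8)·(7)·(1)] = -15/28
Sum: 120·(-5/28) + 39·(2/7) + (-111)·(10/7) + (-248)·(-15/28) = -36

-36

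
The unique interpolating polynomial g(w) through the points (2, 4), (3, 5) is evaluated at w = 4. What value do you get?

6

Evaluate each Lagrange basis at w = 4:
L_0(4) = (1)/[(-1)] = -1
L_1(4) = (2)/[(1)] = 2
Sum: 4·(-1) + 5·(2) = 6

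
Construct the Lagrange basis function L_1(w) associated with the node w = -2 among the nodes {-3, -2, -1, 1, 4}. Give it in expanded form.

L_1(w) = (w + 3)(w + 1)(w - 1)(w - 4) / [(1)·(-1)·(-3)·(-6)]
       = (w^4 - w^3 - 13w^2 + w + 12) / (-18)

L_1(w) = -(1/18)w^4 + (1/18)w^3 + (13/18)w^2 - (1/18)w - 2/3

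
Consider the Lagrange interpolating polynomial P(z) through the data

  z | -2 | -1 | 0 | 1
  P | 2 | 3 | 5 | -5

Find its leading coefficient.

The leading coefficient equals the top divided difference P[-2,-1,0,1].
P[-2,-1] = (3 - 2) / (-1 - (-2)) = 1
P[-1,0] = (5 - 3) / (0 - (-1)) = 2
P[0,1] = (-5 - 5) / (1 - 0) = -10
P[-2,-1,0] = (2 - 1) / (0 - (-2)) = 1/2
P[-1,0,1] = (-10 - 2) / (1 - (-1)) = -6
P[-2,-1,0,1] = (-6 - 1/2) / (1 - (-2)) = -13/6

-13/6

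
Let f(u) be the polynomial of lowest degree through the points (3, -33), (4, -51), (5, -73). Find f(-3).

-9

L_0(-3) = (-7)·(-8)/[(-1)·(-2)] = 28
L_1(-3) = (-6)·(-8)/[(1)·(-1)] = -48
L_2(-3) = (-6)·(-7)/[(2)·(1)] = 21
Sum: (-33)·(28) + (-51)·(-48) + (-73)·(21) = -9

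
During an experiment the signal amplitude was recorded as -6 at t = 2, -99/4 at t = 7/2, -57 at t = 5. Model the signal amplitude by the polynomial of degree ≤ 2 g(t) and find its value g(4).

-34

L_0(4) = (1/2)·(-1)/[(-3/2)·(-3)] = -1/9
L_1(4) = (2)·(-1)/[(3/2)·(-3/2)] = 8/9
L_2(4) = (2)·(1/2)/[(3)·(3/2)] = 2/9
Sum: (-6)·(-1/9) + (-99/4)·(8/9) + (-57)·(2/9) = -34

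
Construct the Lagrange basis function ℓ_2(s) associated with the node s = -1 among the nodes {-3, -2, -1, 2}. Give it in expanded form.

ℓ_2(s) = -(1/6)s^3 - (1/2)s^2 + (2/3)s + 2

ℓ_2(s) = (s + 3)(s + 2)(s - 2) / [(2)·(1)·(-3)]
       = (s^3 + 3s^2 - 4s - 12) / (-6)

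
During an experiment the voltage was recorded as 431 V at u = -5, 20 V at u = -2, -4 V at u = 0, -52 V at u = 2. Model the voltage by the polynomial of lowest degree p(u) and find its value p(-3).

83

Evaluate each Lagrange basis at u = -3:
L_0(-3) = (-1)·(-3)·(-5)/[(-3)·(-5)·(-7)] = 1/7
L_1(-3) = (2)·(-3)·(-5)/[(3)·(-2)·(-4)] = 5/4
L_2(-3) = (2)·(-1)·(-5)/[(5)·(2)·(-2)] = -1/2
L_3(-3) = (2)·(-1)·(-3)/[(7)·(4)·(2)] = 3/28
Sum: 431·(1/7) + 20·(5/4) + (-4)·(-1/2) + (-52)·(3/28) = 83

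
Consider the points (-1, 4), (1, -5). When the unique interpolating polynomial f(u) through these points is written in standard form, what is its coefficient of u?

-9/2

The leading coefficient equals the top divided difference f[-1,1].
f[-1,1] = (-5 - 4) / (1 - (-1)) = -9/2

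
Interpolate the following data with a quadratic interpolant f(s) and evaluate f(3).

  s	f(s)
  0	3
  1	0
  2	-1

0

Evaluate each Lagrange basis at s = 3:
L_0(3) = (2)·(1)/[(-1)·(-2)] = 1
L_1(3) = (3)·(1)/[(1)·(-1)] = -3
L_2(3) = (3)·(2)/[(2)·(1)] = 3
Sum: 3·(1) + 0 + (-1)·(3) = 0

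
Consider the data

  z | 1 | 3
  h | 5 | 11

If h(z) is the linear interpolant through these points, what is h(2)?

L_0(2) = (-1)/[(-2)] = 1/2
L_1(2) = (1)/[(2)] = 1/2
Sum: 5·(1/2) + 11·(1/2) = 8

8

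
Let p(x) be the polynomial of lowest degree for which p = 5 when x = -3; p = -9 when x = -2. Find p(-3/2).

L_0(-3/2) = (1/2)/[(-1)] = -1/2
L_1(-3/2) = (3/2)/[(1)] = 3/2
Sum: 5·(-1/2) + (-9)·(3/2) = -16

-16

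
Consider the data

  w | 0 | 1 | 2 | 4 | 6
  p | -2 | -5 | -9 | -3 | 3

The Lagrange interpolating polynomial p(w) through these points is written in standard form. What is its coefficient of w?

L_0(w) = (w - 1)(w - 2)(w - 4)(w - 6) / [48] = (1/48)w^4 - (13/48)w^3 + (7/6)w^2 - (23/12)w + 1
L_1(w) = w(w - 2)(w - 4)(w - 6) / [-15] = -(1/15)w^4 + (4/5)w^3 - (44/15)w^2 + (16/5)w
L_2(w) = w(w - 1)(w - 4)(w - 6) / [16] = (1/16)w^4 - (11/16)w^3 + (17/8)w^2 - (3/2)w
L_3(w) = w(w - 1)(w - 2)(w - 6) / [-48] = -(1/48)w^4 + (3/16)w^3 - (5/12)w^2 + (1/4)w
L_4(w) = w(w - 1)(w - 2)(w - 4) / [240] = (1/240)w^4 - (7/240)w^3 + (7/120)w^2 - (1/30)w
p(w) = (-2)·L_0 + (-5)·L_1 + (-9)·L_2 + (-3)·L_3 + 3·L_4
Only the coefficient of w is needed; take it from each L_i and combine:
(-2)·(-23/12) + (-5)·(16/5) + (-9)·(-3/2) + (-3)·(1/4) + 3·(-1/30) = 29/60

29/60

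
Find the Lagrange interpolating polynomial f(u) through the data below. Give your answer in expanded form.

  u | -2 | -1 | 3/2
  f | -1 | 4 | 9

L_0(u) = (u + 1)(u - 3/2) / [7/2] = (2/7)u^2 - (1/7)u - 3/7
L_1(u) = (u + 2)(u - 3/2) / [-5/2] = -(2/5)u^2 - (1/5)u + 6/5
L_2(u) = (u + 2)(u + 1) / [35/4] = (4/35)u^2 + (12/35)u + 8/35
f(u) = (-1)·L_0 + 4·L_1 + 9·L_2
  (-1)·L_0(u) = -(2/7)u^2 + (1/7)u + 3/7
  4·L_1(u) = -(8/5)u^2 - (4/5)u + 24/5
  9·L_2(u) = (36/35)u^2 + (108/35)u + 72/35
Adding term by term: -(6/7)u^2 + (17/7)u + 51/7

f(u) = -(6/7)u^2 + (17/7)u + 51/7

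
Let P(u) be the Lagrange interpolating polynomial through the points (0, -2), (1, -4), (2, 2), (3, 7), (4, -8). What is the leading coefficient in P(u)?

The leading coefficient equals the top divided difference P[0,1,2,3,4].
P[0,1] = (-4 - (-2)) / (1 - 0) = -2
P[1,2] = (2 - (-4)) / (2 - 1) = 6
P[2,3] = (7 - 2) / (3 - 2) = 5
P[3,4] = (-8 - 7) / (4 - 3) = -15
P[0,1,2] = (6 - (-2)) / (2 - 0) = 4
P[1,2,3] = (5 - 6) / (3 - 1) = -1/2
P[2,3,4] = (-15 - 5) / (4 - 2) = -10
P[0,1,2,3] = (-1/2 - 4) / (3 - 0) = -3/2
P[1,2,3,4] = (-10 - (-1/2)) / (4 - 1) = -19/6
P[0,1,2,3,4] = (-19/6 - (-3/2)) / (4 - 0) = -5/12

-5/12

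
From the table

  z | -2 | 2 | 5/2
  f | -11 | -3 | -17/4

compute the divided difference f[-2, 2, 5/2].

f[-2,2] = (-3 - (-11)) / (2 - (-2)) = 2
f[2,5/2] = (-17/4 - (-3)) / (5/2 - 2) = -5/2
f[-2,2,5/2] = (-5/2 - 2) / (5/2 - (-2)) = -1

-1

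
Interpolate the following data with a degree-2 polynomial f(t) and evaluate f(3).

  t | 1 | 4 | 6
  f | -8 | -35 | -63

-24

L_0(3) = (-1)·(-3)/[(-3)·(-5)] = 1/5
L_1(3) = (2)·(-3)/[(3)·(-2)] = 1
L_2(3) = (2)·(-1)/[(5)·(2)] = -1/5
Sum: (-8)·(1/5) + (-35)·(1) + (-63)·(-1/5) = -24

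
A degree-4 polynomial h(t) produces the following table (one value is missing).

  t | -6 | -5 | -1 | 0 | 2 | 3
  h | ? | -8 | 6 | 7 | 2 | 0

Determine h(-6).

12/7

The 5 known values determine h uniquely (degree ≤ 4).
Evaluate each Lagrange basis at t = -6:
L_0(-6) = (-5)·(-6)·(-8)·(-9)/[(-4)·(-5)·(-7)·(-8)] = 27/14
L_1(-6) = (-1)·(-6)·(-8)·(-9)/[(4)·(-1)·(-3)·(-4)] = -9
L_2(-6) = (-1)·(-5)·(-8)·(-9)/[(5)·(1)·(-2)·(-3)] = 12
L_3(-6) = (-1)·(-5)·(-6)·(-9)/[(7)·(3)·(2)·(-1)] = -45/7
L_4(-6) = (-1)·(-5)·(-6)·(-8)/[(8)·(4)·(3)·(1)] = 5/2
Sum: (-8)·(27/14) + 6·(-9) + 7·(12) + 2·(-45/7) + 0 = 12/7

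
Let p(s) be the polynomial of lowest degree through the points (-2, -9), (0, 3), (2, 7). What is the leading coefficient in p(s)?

-1

L_0(s) = s(s - 2) / [8] = (1/8)s^2 - (1/4)s
L_1(s) = (s + 2)(s - 2) / [-4] = -(1/4)s^2 + 1
L_2(s) = (s + 2)s / [8] = (1/8)s^2 + (1/4)s
p(s) = (-9)·L_0 + 3·L_1 + 7·L_2
Only the coefficient of s^2 is needed; take it from each L_i and combine:
(-9)·(1/8) + 3·(-1/4) + 7·(1/8) = -1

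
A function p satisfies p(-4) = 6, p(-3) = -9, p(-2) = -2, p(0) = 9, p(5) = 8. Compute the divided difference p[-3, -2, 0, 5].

p[-3,-2] = (-2 - (-9)) / (-2 - (-3)) = 7
p[-2,0] = (9 - (-2)) / (0 - (-2)) = 11/2
p[0,5] = (8 - 9) / (5 - 0) = -1/5
p[-3,-2,0] = (11/2 - 7) / (0 - (-3)) = -1/2
p[-2,0,5] = (-1/5 - 11/2) / (5 - (-2)) = -57/70
p[-3,-2,0,5] = (-57/70 - (-1/2)) / (5 - (-3)) = -11/280

-11/280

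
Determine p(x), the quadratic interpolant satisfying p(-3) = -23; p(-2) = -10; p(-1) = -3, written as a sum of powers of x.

L_0(x) = (x + 2)(x + 1) / [2] = (1/2)x^2 + (3/2)x + 1
L_1(x) = (x + 3)(x + 1) / [-1] = -x^2 - 4x - 3
L_2(x) = (x + 3)(x + 2) / [2] = (1/2)x^2 + (5/2)x + 3
p(x) = (-23)·L_0 + (-10)·L_1 + (-3)·L_2
  (-23)·L_0(x) = -(23/2)x^2 - (69/2)x - 23
  (-10)·L_1(x) = 10x^2 + 40x + 30
  (-3)·L_2(x) = -(3/2)x^2 - (15/2)x - 9
Adding term by term: -3x^2 - 2x - 2

p(x) = -3x^2 - 2x - 2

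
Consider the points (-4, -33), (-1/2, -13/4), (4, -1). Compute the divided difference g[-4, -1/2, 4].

g[-4,-1/2] = (-13/4 - (-33)) / (-1/2 - (-4)) = 17/2
g[-1/2,4] = (-1 - (-13/4)) / (4 - (-1/2)) = 1/2
g[-4,-1/2,4] = (1/2 - 17/2) / (4 - (-4)) = -1

-1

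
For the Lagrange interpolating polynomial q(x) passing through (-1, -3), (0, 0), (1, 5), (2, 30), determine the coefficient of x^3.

The leading coefficient equals the top divided difference q[-1,0,1,2].
q[-1,0] = (0 - (-3)) / (0 - (-1)) = 3
q[0,1] = (5 - 0) / (1 - 0) = 5
q[1,2] = (30 - 5) / (2 - 1) = 25
q[-1,0,1] = (5 - 3) / (1 - (-1)) = 1
q[0,1,2] = (25 - 5) / (2 - 0) = 10
q[-1,0,1,2] = (10 - 1) / (2 - (-1)) = 3

3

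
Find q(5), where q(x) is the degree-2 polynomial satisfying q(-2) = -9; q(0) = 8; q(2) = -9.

L_0(5) = (5)·(3)/[(-2)·(-4)] = 15/8
L_1(5) = (7)·(3)/[(2)·(-2)] = -21/4
L_2(5) = (7)·(5)/[(4)·(2)] = 35/8
Sum: (-9)·(15/8) + 8·(-21/4) + (-9)·(35/8) = -393/4

-393/4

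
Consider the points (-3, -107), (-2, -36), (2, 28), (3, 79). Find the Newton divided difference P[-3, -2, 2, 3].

3

P[-3,-2] = (-36 - (-107)) / (-2 - (-3)) = 71
P[-2,2] = (28 - (-36)) / (2 - (-2)) = 16
P[2,3] = (79 - 28) / (3 - 2) = 51
P[-3,-2,2] = (16 - 71) / (2 - (-3)) = -11
P[-2,2,3] = (51 - 16) / (3 - (-2)) = 7
P[-3,-2,2,3] = (7 - (-11)) / (3 - (-3)) = 3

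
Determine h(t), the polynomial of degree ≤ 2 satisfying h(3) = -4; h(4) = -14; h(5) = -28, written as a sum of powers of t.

Newton's divided differences:
h[3,4] = (-14 - (-4)) / (4 - 3) = -10
h[4,5] = (-28 - (-14)) / (5 - 4) = -14
h[3,4,5] = (-14 - (-10)) / (5 - 3) = -2
h(t) = -4 + (-10)·(t - 3) + (-2)·(t - 3)(t - 4)
Expanding: h(t) = -2t^2 + 4t + 2

h(t) = -2t^2 + 4t + 2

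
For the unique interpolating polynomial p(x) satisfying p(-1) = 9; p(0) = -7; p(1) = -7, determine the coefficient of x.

-8

L_0(x) = x(x - 1) / [2] = (1/2)x^2 - (1/2)x
L_1(x) = (x + 1)(x - 1) / [-1] = -x^2 + 1
L_2(x) = (x + 1)x / [2] = (1/2)x^2 + (1/2)x
p(x) = 9·L_0 + (-7)·L_1 + (-7)·L_2
Only the coefficient of x is needed; take it from each L_i and combine:
9·(-1/2) + (-7)·(0) + (-7)·(1/2) = -8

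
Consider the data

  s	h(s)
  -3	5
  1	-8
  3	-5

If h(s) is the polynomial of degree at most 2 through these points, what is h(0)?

Evaluate each Lagrange basis at s = 0:
L_0(0) = (-1)·(-3)/[(-4)·(-6)] = 1/8
L_1(0) = (3)·(-3)/[(4)·(-2)] = 9/8
L_2(0) = (3)·(-1)/[(6)·(2)] = -1/4
Sum: 5·(1/8) + (-8)·(9/8) + (-5)·(-1/4) = -57/8

-57/8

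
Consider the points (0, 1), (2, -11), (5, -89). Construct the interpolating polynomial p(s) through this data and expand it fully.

p(s) = -4s^2 + 2s + 1

Newton's divided differences:
p[0,2] = (-11 - 1) / (2 - 0) = -6
p[2,5] = (-89 - (-11)) / (5 - 2) = -26
p[0,2,5] = (-26 - (-6)) / (5 - 0) = -4
p(s) = 1 + (-6)·s + (-4)·s(s - 2)
Expanding: p(s) = -4s^2 + 2s + 1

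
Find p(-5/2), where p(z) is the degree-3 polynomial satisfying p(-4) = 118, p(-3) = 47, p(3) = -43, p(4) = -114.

103/4

L_0(-5/2) = (1/2)·(-11/2)·(-13/2)/[(-1)·(-7)·(-8)] = -143/448
L_1(-5/2) = (3/2)·(-11/2)·(-13/2)/[(1)·(-6)·(-7)] = 143/112
L_2(-5/2) = (3/2)·(1/2)·(-13/2)/[(7)·(6)·(-1)] = 13/112
L_3(-5/2) = (3/2)·(1/2)·(-11/2)/[(8)·(7)·(1)] = -33/448
Sum: 118·(-143/448) + 47·(143/112) + (-43)·(13/112) + (-114)·(-33/448) = 103/4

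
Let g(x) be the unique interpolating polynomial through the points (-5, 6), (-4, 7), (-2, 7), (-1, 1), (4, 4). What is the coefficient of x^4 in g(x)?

L_0(x) = (x + 4)(x + 2)(x + 1)(x - 4) / [108] = (1/108)x^4 + (1/36)x^3 - (7/54)x^2 - (4/9)x - 8/27
L_1(x) = (x + 5)(x + 2)(x + 1)(x - 4) / [-48] = -(1/48)x^4 - (1/12)x^3 + (5/16)x^2 + (29/24)x + 5/6
L_2(x) = (x + 5)(x + 4)(x + 1)(x - 4) / [36] = (1/36)x^4 + (1/6)x^3 - (11/36)x^2 - (8/3)x - 20/9
L_3(x) = (x + 5)(x + 4)(x + 2)(x - 4) / [-60] = -(1/60)x^4 - (7/60)x^3 + (1/10)x^2 + (28/15)x + 8/3
L_4(x) = (x + 5)(x + 4)(x + 2)(x + 1) / [2160] = (1/2160)x^4 + (1/180)x^3 + (49/2160)x^2 + (13/360)x + 1/54
g(x) = 6·L_0 + 7·L_1 + 7·L_2 + 1·L_3 + 4·L_4
Only the coefficient of x^4 is needed; take it from each L_i and combine:
6·(1/108) + 7·(-1/48) + 7·(1/36) + 1·(-1/60) + 4·(1/2160) = 193/2160

193/2160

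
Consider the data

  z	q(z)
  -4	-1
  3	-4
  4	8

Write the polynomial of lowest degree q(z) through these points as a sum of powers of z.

q(z) = (87/56)z^2 + (9/8)z - 299/14

Build the Lagrange basis polynomials:
L_0(z) = (z - 3)(z - 4) / [56] = (1/56)z^2 - (1/8)z + 3/14
L_1(z) = (z + 4)(z - 4) / [-7] = -(1/7)z^2 + 16/7
L_2(z) = (z + 4)(z - 3) / [8] = (1/8)z^2 + (1/8)z - 3/2
q(z) = (-1)·L_0 + (-4)·L_1 + 8·L_2
  (-1)·L_0(z) = -(1/56)z^2 + (1/8)z - 3/14
  (-4)·L_1(z) = (4/7)z^2 - 64/7
  8·L_2(z) = z^2 + z - 12
Adding term by term: (87/56)z^2 + (9/8)z - 299/14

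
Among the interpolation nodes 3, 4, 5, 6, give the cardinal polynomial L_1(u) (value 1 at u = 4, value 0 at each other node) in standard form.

L_1(u) = (1/2)u^3 - 7u^2 + (63/2)u - 45

L_1(u) = (u - 3)(u - 5)(u - 6) / [(1)·(-1)·(-2)]
       = (u^3 - 14u^2 + 63u - 90) / (2)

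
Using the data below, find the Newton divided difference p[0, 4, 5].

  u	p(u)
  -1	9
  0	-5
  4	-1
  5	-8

p[0,4] = (-1 - (-5)) / (4 - 0) = 1
p[4,5] = (-8 - (-1)) / (5 - 4) = -7
p[0,4,5] = (-7 - 1) / (5 - 0) = -8/5

-8/5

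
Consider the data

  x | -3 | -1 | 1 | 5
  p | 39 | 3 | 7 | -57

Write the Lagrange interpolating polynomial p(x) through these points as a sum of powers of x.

p(x) = -x^3 + 2x^2 + 3x + 3

Build the Lagrange basis polynomials:
L_0(x) = (x + 1)(x - 1)(x - 5) / [-64] = -(1/64)x^3 + (5/64)x^2 + (1/64)x - 5/64
L_1(x) = (x + 3)(x - 1)(x - 5) / [24] = (1/24)x^3 - (1/8)x^2 - (13/24)x + 5/8
L_2(x) = (x + 3)(x + 1)(x - 5) / [-32] = -(1/32)x^3 + (1/32)x^2 + (17/32)x + 15/32
L_3(x) = (x + 3)(x + 1)(x - 1) / [192] = (1/192)x^3 + (1/64)x^2 - (1/192)x - 1/64
p(x) = 39·L_0 + 3·L_1 + 7·L_2 + (-57)·L_3
  39·L_0(x) = -(39/64)x^3 + (195/64)x^2 + (39/64)x - 195/64
  3·L_1(x) = (1/8)x^3 - (3/8)x^2 - (13/8)x + 15/8
  7·L_2(x) = -(7/32)x^3 + (7/32)x^2 + (119/32)x + 105/32
  (-57)·L_3(x) = -(19/64)x^3 - (57/64)x^2 + (19/64)x + 57/64
Adding term by term: -x^3 + 2x^2 + 3x + 3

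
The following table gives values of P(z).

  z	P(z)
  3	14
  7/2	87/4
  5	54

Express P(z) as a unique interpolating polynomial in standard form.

P(z) = 3z^2 - 4z - 1

Build the Lagrange basis polynomials:
L_0(z) = (z - 7/2)(z - 5) / [1] = z^2 - (17/2)z + 35/2
L_1(z) = (z - 3)(z - 5) / [-3/4] = -(4/3)z^2 + (32/3)z - 20
L_2(z) = (z - 3)(z - 7/2) / [3] = (1/3)z^2 - (13/6)z + 7/2
P(z) = 14·L_0 + (87/4)·L_1 + 54·L_2
  14·L_0(z) = 14z^2 - 119z + 245
  (87/4)·L_1(z) = -29z^2 + 232z - 435
  54·L_2(z) = 18z^2 - 117z + 189
Adding term by term: 3z^2 - 4z - 1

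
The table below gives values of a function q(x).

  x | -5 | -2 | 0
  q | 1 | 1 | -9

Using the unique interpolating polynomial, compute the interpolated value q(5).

Using Newton's divided-difference form:
q[-5,-2] = (1 - 1) / (-2 - (-5)) = 0
q[-2,0] = (-9 - 1) / (0 - (-2)) = -5
q[-5,-2,0] = (-5 - 0) / (0 - (-5)) = -1
q(5) = 1 + 0·(10) + (-1)·(10)·(7) = -69

-69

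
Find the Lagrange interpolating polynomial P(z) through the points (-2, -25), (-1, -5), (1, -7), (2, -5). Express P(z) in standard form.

P(z) = 2z^3 - 3z^2 - 3z - 3

L_0(z) = (z + 1)(z - 1)(z - 2) / [-12] = -(1/12)z^3 + (1/6)z^2 + (1/12)z - 1/6
L_1(z) = (z + 2)(z - 1)(z - 2) / [6] = (1/6)z^3 - (1/6)z^2 - (2/3)z + 2/3
L_2(z) = (z + 2)(z + 1)(z - 2) / [-6] = -(1/6)z^3 - (1/6)z^2 + (2/3)z + 2/3
L_3(z) = (z + 2)(z + 1)(z - 1) / [12] = (1/12)z^3 + (1/6)z^2 - (1/12)z - 1/6
P(z) = (-25)·L_0 + (-5)·L_1 + (-7)·L_2 + (-5)·L_3
  (-25)·L_0(z) = (25/12)z^3 - (25/6)z^2 - (25/12)z + 25/6
  (-5)·L_1(z) = -(5/6)z^3 + (5/6)z^2 + (10/3)z - 10/3
  (-7)·L_2(z) = (7/6)z^3 + (7/6)z^2 - (14/3)z - 14/3
  (-5)·L_3(z) = -(5/12)z^3 - (5/6)z^2 + (5/12)z + 5/6
Adding term by term: 2z^3 - 3z^2 - 3z - 3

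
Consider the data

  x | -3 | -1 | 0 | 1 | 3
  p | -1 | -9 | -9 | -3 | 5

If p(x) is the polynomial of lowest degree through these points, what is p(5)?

-247/3

Evaluate each Lagrange basis at x = 5:
L_0(5) = (6)·(5)·(4)·(2)/[(-2)·(-3)·(-4)·(-6)] = 5/3
L_1(5) = (8)·(5)·(4)·(2)/[(2)·(-1)·(-2)·(-4)] = -20
L_2(5) = (8)·(6)·(4)·(2)/[(3)·(1)·(-1)·(-3)] = 128/3
L_3(5) = (8)·(6)·(5)·(2)/[(4)·(2)·(1)·(-2)] = -30
L_4(5) = (8)·(6)·(5)·(4)/[(6)·(4)·(3)·(2)] = 20/3
Sum: (-1)·(5/3) + (-9)·(-20) + (-9)·(128/3) + (-3)·(-30) + 5·(20/3) = -247/3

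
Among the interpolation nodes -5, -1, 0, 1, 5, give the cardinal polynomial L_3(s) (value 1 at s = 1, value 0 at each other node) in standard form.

L_3(s) = -(1/48)s^4 - (1/48)s^3 + (25/48)s^2 + (25/48)s

L_3(s) = (s + 5)(s + 1)s(s - 5) / [(6)·(2)·(1)·(-4)]
       = (s^4 + s^3 - 25s^2 - 25s) / (-48)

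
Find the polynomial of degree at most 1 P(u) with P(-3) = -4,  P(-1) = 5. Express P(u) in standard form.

Build the Lagrange basis polynomials:
L_0(u) = (u + 1) / [-2] = -(1/2)u - 1/2
L_1(u) = (u + 3) / [2] = (1/2)u + 3/2
P(u) = (-4)·L_0 + 5·L_1
  (-4)·L_0(u) = 2u + 2
  5·L_1(u) = (5/2)u + 15/2
Adding term by term: (9/2)u + 19/2

P(u) = (9/2)u + 19/2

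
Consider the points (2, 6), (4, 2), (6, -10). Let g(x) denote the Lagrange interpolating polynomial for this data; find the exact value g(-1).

-3

L_0(-1) = (-5)·(-7)/[(-2)·(-4)] = 35/8
L_1(-1) = (-3)·(-7)/[(2)·(-2)] = -21/4
L_2(-1) = (-3)·(-5)/[(4)·(2)] = 15/8
Sum: 6·(35/8) + 2·(-21/4) + (-10)·(15/8) = -3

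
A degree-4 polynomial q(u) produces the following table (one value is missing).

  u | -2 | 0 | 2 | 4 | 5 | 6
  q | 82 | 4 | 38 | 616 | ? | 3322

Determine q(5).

The 5 known values determine q uniquely (degree ≤ 4).
L_0(5) = (5)·(3)·(1)·(-1)/[(-2)·(-4)·(-6)·(-8)] = -5/128
L_1(5) = (7)·(3)·(1)·(-1)/[(2)·(-2)·(-4)·(-6)] = 7/32
L_2(5) = (7)·(5)·(1)·(-1)/[(4)·(2)·(-2)·(-4)] = -35/64
L_3(5) = (7)·(5)·(3)·(-1)/[(6)·(4)·(2)·(-2)] = 35/32
L_4(5) = (7)·(5)·(3)·(1)/[(8)·(6)·(4)·(2)] = 35/128
Sum: 82·(-5/128) + 4·(7/32) + 38·(-35/64) + 616·(35/32) + 3322·(35/128) = 1559

1559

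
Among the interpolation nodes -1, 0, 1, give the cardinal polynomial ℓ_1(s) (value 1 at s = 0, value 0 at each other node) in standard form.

ℓ_1(s) = -s^2 + 1

ℓ_1(s) = (s + 1)(s - 1) / [(1)·(-1)]
       = (s^2 - 1) / (-1)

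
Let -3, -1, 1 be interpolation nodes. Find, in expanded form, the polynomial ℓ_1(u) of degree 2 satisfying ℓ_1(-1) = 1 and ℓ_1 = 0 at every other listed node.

ℓ_1(u) = -(1/4)u^2 - (1/2)u + 3/4

ℓ_1(u) = (u + 3)(u - 1) / [(2)·(-2)]
       = (u^2 + 2u - 3) / (-4)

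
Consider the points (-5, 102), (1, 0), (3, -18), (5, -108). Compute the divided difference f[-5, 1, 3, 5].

-1

f[-5,1] = (0 - 102) / (1 - (-5)) = -17
f[1,3] = (-18 - 0) / (3 - 1) = -9
f[3,5] = (-108 - (-18)) / (5 - 3) = -45
f[-5,1,3] = (-9 - (-17)) / (3 - (-5)) = 1
f[1,3,5] = (-45 - (-9)) / (5 - 1) = -9
f[-5,1,3,5] = (-9 - 1) / (5 - (-5)) = -1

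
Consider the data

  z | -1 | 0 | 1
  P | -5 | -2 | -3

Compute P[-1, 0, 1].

-2

P[-1,0] = (-2 - (-5)) / (0 - (-1)) = 3
P[0,1] = (-3 - (-2)) / (1 - 0) = -1
P[-1,0,1] = (-1 - 3) / (1 - (-1)) = -2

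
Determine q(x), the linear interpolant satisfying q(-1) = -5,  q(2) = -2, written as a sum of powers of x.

q(x) = x - 4

L_0(x) = (x - 2) / [-3] = -(1/3)x + 2/3
L_1(x) = (x + 1) / [3] = (1/3)x + 1/3
q(x) = (-5)·L_0 + (-2)·L_1
  (-5)·L_0(x) = (5/3)x - 10/3
  (-2)·L_1(x) = -(2/3)x - 2/3
Adding term by term: x - 4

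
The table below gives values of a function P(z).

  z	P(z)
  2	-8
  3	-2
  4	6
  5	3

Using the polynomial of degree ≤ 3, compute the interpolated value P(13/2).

Using Newton's divided-difference form:
P[2,3] = (-2 - (-8)) / (3 - 2) = 6
P[3,4] = (6 - (-2)) / (4 - 3) = 8
P[4,5] = (3 - 6) / (5 - 4) = -3
P[2,3,4] = (8 - 6) / (4 - 2) = 1
P[3,4,5] = (-3 - 8) / (5 - 3) = -11/2
P[2,3,4,5] = (-11/2 - 1) / (5 - 2) = -13/6
P(13/2) = -8 + 6·(9/2) + 1·(9/2)·(7/2) + (-13/6)·(9/2)·(7/2)·(5/2) = -809/16

-809/16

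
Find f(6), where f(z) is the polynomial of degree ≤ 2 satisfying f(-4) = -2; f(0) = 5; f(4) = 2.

-13/4

L_0(6) = (6)·(2)/[(-4)·(-8)] = 3/8
L_1(6) = (10)·(2)/[(4)·(-4)] = -5/4
L_2(6) = (10)·(6)/[(8)·(4)] = 15/8
Sum: (-2)·(3/8) + 5·(-5/4) + 2·(15/8) = -13/4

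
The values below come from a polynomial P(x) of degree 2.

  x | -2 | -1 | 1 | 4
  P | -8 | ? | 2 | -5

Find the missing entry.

-25/9

The 3 known values determine P uniquely (degree ≤ 2).
L_0(-1) = (-2)·(-5)/[(-3)·(-6)] = 5/9
L_1(-1) = (1)·(-5)/[(3)·(-3)] = 5/9
L_2(-1) = (1)·(-2)/[(6)·(3)] = -1/9
Sum: (-8)·(5/9) + 2·(5/9) + (-5)·(-1/9) = -25/9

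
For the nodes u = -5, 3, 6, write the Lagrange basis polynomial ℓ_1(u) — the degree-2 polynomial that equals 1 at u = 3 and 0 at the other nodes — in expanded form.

ℓ_1(u) = (u + 5)(u - 6) / [(8)·(-3)]
       = (u^2 - u - 30) / (-24)

ℓ_1(u) = -(1/24)u^2 + (1/24)u + 5/4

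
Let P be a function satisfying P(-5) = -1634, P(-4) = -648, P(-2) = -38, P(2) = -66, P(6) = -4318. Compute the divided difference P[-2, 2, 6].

-132

P[-2,2] = (-66 - (-38)) / (2 - (-2)) = -7
P[2,6] = (-4318 - (-66)) / (6 - 2) = -1063
P[-2,2,6] = (-1063 - (-7)) / (6 - (-2)) = -132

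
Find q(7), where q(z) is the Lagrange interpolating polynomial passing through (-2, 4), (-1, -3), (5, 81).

157

Evaluate each Lagrange basis at z = 7:
L_0(7) = (8)·(2)/[(-1)·(-7)] = 16/7
L_1(7) = (9)·(2)/[(1)·(-6)] = -3
L_2(7) = (9)·(8)/[(7)·(6)] = 12/7
Sum: 4·(16/7) + (-3)·(-3) + 81·(12/7) = 157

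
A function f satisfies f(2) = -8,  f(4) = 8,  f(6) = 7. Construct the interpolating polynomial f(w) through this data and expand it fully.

L_0(w) = (w - 4)(w - 6) / [8] = (1/8)w^2 - (5/4)w + 3
L_1(w) = (w - 2)(w - 6) / [-4] = -(1/4)w^2 + 2w - 3
L_2(w) = (w - 2)(w - 4) / [8] = (1/8)w^2 - (3/4)w + 1
f(w) = (-8)·L_0 + 8·L_1 + 7·L_2
  (-8)·L_0(w) = -w^2 + 10w - 24
  8·L_1(w) = -2w^2 + 16w - 24
  7·L_2(w) = (7/8)w^2 - (21/4)w + 7
Adding term by term: -(17/8)w^2 + (83/4)w - 41

f(w) = -(17/8)w^2 + (83/4)w - 41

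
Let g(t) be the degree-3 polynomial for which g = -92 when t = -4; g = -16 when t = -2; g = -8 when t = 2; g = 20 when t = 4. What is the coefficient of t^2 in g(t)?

-2

Build the Lagrange basis polynomials:
L_0(t) = (t + 2)(t - 2)(t - 4) / [-96] = -(1/96)t^3 + (1/24)t^2 + (1/24)t - 1/6
L_1(t) = (t + 4)(t - 2)(t - 4) / [48] = (1/48)t^3 - (1/24)t^2 - (1/3)t + 2/3
L_2(t) = (t + 4)(t + 2)(t - 4) / [-48] = -(1/48)t^3 - (1/24)t^2 + (1/3)t + 2/3
L_3(t) = (t + 4)(t + 2)(t - 2) / [96] = (1/96)t^3 + (1/24)t^2 - (1/24)t - 1/6
g(t) = (-92)·L_0 + (-16)·L_1 + (-8)·L_2 + 20·L_3
Only the coefficient of t^2 is needed; take it from each L_i and combine:
(-92)·(1/24) + (-16)·(-1/24) + (-8)·(-1/24) + 20·(1/24) = -2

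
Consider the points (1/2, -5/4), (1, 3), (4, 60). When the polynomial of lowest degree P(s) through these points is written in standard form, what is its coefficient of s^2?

L_0(s) = (s - 1)(s - 4) / [7/4] = (4/7)s^2 - (20/7)s + 16/7
L_1(s) = (s - 1/2)(s - 4) / [-3/2] = -(2/3)s^2 + 3s - 4/3
L_2(s) = (s - 1/2)(s - 1) / [21/2] = (2/21)s^2 - (1/7)s + 1/21
P(s) = (-5/4)·L_0 + 3·L_1 + 60·L_2
Only the coefficient of s^2 is needed; take it from each L_i and combine:
(-5/4)·(4/7) + 3·(-2/3) + 60·(2/21) = 3

3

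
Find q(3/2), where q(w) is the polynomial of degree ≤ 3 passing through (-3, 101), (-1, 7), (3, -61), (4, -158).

Evaluate each Lagrange basis at w = 3/2:
L_0(3/2) = (5/2)·(-3/2)·(-5/2)/[(-2)·(-6)·(-7)] = -25/224
L_1(3/2) = (9/2)·(-3/2)·(-5/2)/[(2)·(-4)·(-5)] = 27/64
L_2(3/2) = (9/2)·(5/2)·(-5/2)/[(6)·(4)·(-1)] = 75/64
L_3(3/2) = (9/2)·(5/2)·(-3/2)/[(7)·(5)·(1)] = -27/56
Sum: 101·(-25/224) + 7·(27/64) + (-61)·(75/64) + (-158)·(-27/56) = -29/8

-29/8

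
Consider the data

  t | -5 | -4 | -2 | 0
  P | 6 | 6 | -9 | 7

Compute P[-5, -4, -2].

-5/2

P[-5,-4] = (6 - 6) / (-4 - (-5)) = 0
P[-4,-2] = (-9 - 6) / (-2 - (-4)) = -15/2
P[-5,-4,-2] = (-15/2 - 0) / (-2 - (-5)) = -5/2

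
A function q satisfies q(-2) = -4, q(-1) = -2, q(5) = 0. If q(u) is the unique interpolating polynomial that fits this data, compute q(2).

Evaluate each Lagrange basis at u = 2:
L_0(2) = (3)·(-3)/[(-1)·(-7)] = -9/7
L_1(2) = (4)·(-3)/[(1)·(-6)] = 2
L_2(2) = (4)·(3)/[(7)·(6)] = 2/7
Sum: (-4)·(-9/7) + (-2)·(2) + 0 = 8/7

8/7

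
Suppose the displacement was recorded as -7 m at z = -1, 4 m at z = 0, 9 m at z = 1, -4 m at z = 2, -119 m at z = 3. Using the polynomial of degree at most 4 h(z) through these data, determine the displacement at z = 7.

-5799

Evaluate each Lagrange basis at z = 7:
L_0(7) = (7)·(6)·(5)·(4)/[(-1)·(-2)·(-3)·(-4)] = 35
L_1(7) = (8)·(6)·(5)·(4)/[(1)·(-1)·(-2)·(-3)] = -160
L_2(7) = (8)·(7)·(5)·(4)/[(2)·(1)·(-1)·(-2)] = 280
L_3(7) = (8)·(7)·(6)·(4)/[(3)·(2)·(1)·(-1)] = -224
L_4(7) = (8)·(7)·(6)·(5)/[(4)·(3)·(2)·(1)] = 70
Sum: (-7)·(35) + 4·(-160) + 9·(280) + (-4)·(-224) + (-119)·(70) = -5799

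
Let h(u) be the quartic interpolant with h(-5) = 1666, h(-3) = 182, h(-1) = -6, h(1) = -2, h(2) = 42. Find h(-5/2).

1221/16

Evaluate each Lagrange basis at u = -5/2:
L_0(-5/2) = (1/2)·(-3/2)·(-7/2)·(-9/2)/[(-2)·(-4)·(-6)·(-7)] = -9/256
L_1(-5/2) = (5/2)·(-3/2)·(-7/2)·(-9/2)/[(2)·(-2)·(-4)·(-5)] = 189/256
L_2(-5/2) = (5/2)·(1/2)·(-7/2)·(-9/2)/[(4)·(2)·(-2)·(-3)] = 105/256
L_3(-5/2) = (5/2)·(1/2)·(-3/2)·(-9/2)/[(6)·(4)·(2)·(-1)] = -45/256
L_4(-5/2) = (5/2)·(1/2)·(-3/2)·(-7/2)/[(7)·(5)·(3)·(1)] = 1/16
Sum: 1666·(-9/256) + 182·(189/256) + (-6)·(105/256) + (-2)·(-45/256) + 42·(1/16) = 1221/16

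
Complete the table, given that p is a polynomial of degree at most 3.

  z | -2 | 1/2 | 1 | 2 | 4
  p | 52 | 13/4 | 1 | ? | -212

The 4 known values determine p uniquely (degree ≤ 3).
L_0(2) = (3/2)·(1)·(-2)/[(-5/2)·(-3)·(-6)] = 1/15
L_1(2) = (4)·(1)·(-2)/[(5/2)·(-1/2)·(-7/2)] = -64/35
L_2(2) = (4)·(3/2)·(-2)/[(3)·(1/2)·(-3)] = 8/3
L_3(2) = (4)·(3/2)·(1)/[(6)·(7/2)·(3)] = 2/21
Sum: 52·(1/15) + 13/4·(-64/35) + 1·(8/3) + (-212)·(2/21) = -20

-20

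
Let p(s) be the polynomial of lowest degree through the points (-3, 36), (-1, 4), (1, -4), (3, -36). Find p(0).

0

L_0(0) = (1)·(-1)·(-3)/[(-2)·(-4)·(-6)] = -1/16
L_1(0) = (3)·(-1)·(-3)/[(2)·(-2)·(-4)] = 9/16
L_2(0) = (3)·(1)·(-3)/[(4)·(2)·(-2)] = 9/16
L_3(0) = (3)·(1)·(-1)/[(6)·(4)·(2)] = -1/16
Sum: 36·(-1/16) + 4·(9/16) + (-4)·(9/16) + (-36)·(-1/16) = 0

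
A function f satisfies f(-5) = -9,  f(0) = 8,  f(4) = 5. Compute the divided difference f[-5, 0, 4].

f[-5,0] = (8 - (-9)) / (0 - (-5)) = 17/5
f[0,4] = (5 - 8) / (4 - 0) = -3/4
f[-5,0,4] = (-3/4 - 17/5) / (4 - (-5)) = -83/180

-83/180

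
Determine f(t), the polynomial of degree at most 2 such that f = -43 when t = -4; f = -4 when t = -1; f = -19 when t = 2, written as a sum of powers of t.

f(t) = -3t^2 - 2t - 3

Newton's divided differences:
f[-4,-1] = (-4 - (-43)) / (-1 - (-4)) = 13
f[-1,2] = (-19 - (-4)) / (2 - (-1)) = -5
f[-4,-1,2] = (-5 - 13) / (2 - (-4)) = -3
f(t) = -43 + 13·(t + 4) + (-3)·(t + 4)(t + 1)
Expanding: f(t) = -3t^2 - 2t - 3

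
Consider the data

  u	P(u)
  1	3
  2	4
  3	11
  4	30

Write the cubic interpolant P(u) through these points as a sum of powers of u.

Build the Lagrange basis polynomials:
L_0(u) = (u - 2)(u - 3)(u - 4) / [-6] = -(1/6)u^3 + (3/2)u^2 - (13/3)u + 4
L_1(u) = (u - 1)(u - 3)(u - 4) / [2] = (1/2)u^3 - 4u^2 + (19/2)u - 6
L_2(u) = (u - 1)(u - 2)(u - 4) / [-2] = -(1/2)u^3 + (7/2)u^2 - 7u + 4
L_3(u) = (u - 1)(u - 2)(u - 3) / [6] = (1/6)u^3 - u^2 + (11/6)u - 1
P(u) = 3·L_0 + 4·L_1 + 11·L_2 + 30·L_3
  3·L_0(u) = -(1/2)u^3 + (9/2)u^2 - 13u + 12
  4·L_1(u) = 2u^3 - 16u^2 + 38u - 24
  11·L_2(u) = -(11/2)u^3 + (77/2)u^2 - 77u + 44
  30·L_3(u) = 5u^3 - 30u^2 + 55u - 30
Adding term by term: u^3 - 3u^2 + 3u + 2

P(u) = u^3 - 3u^2 + 3u + 2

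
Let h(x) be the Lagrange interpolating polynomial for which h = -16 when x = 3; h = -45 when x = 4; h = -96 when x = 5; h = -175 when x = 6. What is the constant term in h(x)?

Build the Lagrange basis polynomials:
L_0(x) = (x - 4)(x - 5)(x - 6) / [-6] = -(1/6)x^3 + (5/2)x^2 - (37/3)x + 20
L_1(x) = (x - 3)(x - 5)(x - 6) / [2] = (1/2)x^3 - 7x^2 + (63/2)x - 45
L_2(x) = (x - 3)(x - 4)(x - 6) / [-2] = -(1/2)x^3 + (13/2)x^2 - 27x + 36
L_3(x) = (x - 3)(x - 4)(x - 5) / [6] = (1/6)x^3 - 2x^2 + (47/6)x - 10
h(x) = (-16)·L_0 + (-45)·L_1 + (-96)·L_2 + (-175)·L_3
Only the constant term is needed; take it from each L_i and combine:
(-16)·(20) + (-45)·(-45) + (-96)·(36) + (-175)·(-10) = -1

-1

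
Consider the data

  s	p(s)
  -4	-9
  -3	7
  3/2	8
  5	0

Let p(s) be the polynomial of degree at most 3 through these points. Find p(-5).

-95435/2772

Evaluate each Lagrange basis at s = -5:
L_0(-5) = (-2)·(-13/2)·(-10)/[(-1)·(-11/2)·(-9)] = 260/99
L_1(-5) = (-1)·(-13/2)·(-10)/[(1)·(-9/2)·(-8)] = -65/36
L_2(-5) = (-1)·(-2)·(-10)/[(11/2)·(9/2)·(-7/2)] = 160/693
L_3(-5) = (-1)·(-2)·(-13/2)/[(9)·(8)·(7/2)] = -13/252
Sum: (-9)·(260/99) + 7·(-65/36) + 8·(160/693) + 0 = -95435/2772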